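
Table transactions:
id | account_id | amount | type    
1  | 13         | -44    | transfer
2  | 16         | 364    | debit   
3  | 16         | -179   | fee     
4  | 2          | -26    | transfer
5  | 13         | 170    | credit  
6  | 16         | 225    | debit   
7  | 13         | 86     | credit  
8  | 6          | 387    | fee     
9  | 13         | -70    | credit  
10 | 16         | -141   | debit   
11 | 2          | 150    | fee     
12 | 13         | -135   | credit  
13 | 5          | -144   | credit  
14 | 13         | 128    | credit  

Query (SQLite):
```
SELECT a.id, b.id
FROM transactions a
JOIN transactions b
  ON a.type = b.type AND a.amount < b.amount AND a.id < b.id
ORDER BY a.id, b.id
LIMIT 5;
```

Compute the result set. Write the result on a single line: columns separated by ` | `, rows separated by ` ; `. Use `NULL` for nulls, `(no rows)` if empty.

1 | 4 ; 3 | 8 ; 3 | 11 ; 7 | 14 ; 9 | 14

Pairs (a,b) with same type, a.amount < b.amount, a.id < b.id.
type groups: credit:{5,7,9,12,13,14} debit:{2,6,10} fee:{3,8,11} transfer:{1,4}
Ordered by (a.id, b.id); first 5.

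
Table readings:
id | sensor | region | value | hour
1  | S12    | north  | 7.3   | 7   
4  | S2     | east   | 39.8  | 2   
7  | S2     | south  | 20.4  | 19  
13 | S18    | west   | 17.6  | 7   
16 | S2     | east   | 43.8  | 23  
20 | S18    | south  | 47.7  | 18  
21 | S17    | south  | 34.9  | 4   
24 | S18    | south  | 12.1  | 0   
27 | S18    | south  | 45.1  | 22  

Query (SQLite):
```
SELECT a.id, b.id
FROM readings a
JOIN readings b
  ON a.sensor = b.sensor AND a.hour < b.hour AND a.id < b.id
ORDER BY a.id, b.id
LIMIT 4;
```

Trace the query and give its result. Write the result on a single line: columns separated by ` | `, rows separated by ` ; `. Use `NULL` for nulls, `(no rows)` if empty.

4 | 7 ; 4 | 16 ; 7 | 16 ; 13 | 20

Pairs (a,b) with same sensor, a.hour < b.hour, a.id < b.id.
sensor groups: S12:{1} S17:{21} S18:{13,20,24,27} S2:{4,7,16}
Ordered by (a.id, b.id); first 4.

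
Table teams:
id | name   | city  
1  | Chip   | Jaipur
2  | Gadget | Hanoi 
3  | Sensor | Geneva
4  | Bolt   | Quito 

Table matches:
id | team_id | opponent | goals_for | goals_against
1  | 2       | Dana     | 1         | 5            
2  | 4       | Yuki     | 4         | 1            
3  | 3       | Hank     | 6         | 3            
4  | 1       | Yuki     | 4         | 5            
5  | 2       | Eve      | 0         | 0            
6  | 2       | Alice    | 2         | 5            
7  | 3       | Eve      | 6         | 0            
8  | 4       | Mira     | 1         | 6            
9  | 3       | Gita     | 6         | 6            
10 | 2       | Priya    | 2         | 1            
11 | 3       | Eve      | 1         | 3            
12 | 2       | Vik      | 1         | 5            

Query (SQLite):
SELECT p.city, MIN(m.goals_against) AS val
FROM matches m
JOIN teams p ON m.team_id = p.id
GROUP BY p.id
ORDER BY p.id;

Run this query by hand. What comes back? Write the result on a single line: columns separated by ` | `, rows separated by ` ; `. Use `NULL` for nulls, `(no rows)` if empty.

Jaipur | 5 ; Hanoi | 0 ; Geneva | 0 ; Quito | 1

Join each matches row to its teams via team_id.
Group joined rows by teams.id; compute MIN(m.goals_against) per group.
  1: ids {4} → MIN(m.goals_against)=5
  2: ids {1, 5, 6, 10, 12} → MIN(m.goals_against)=0
  3: ids {3, 7, 9, 11} → MIN(m.goals_against)=0
  4: ids {2, 8} → MIN(m.goals_against)=1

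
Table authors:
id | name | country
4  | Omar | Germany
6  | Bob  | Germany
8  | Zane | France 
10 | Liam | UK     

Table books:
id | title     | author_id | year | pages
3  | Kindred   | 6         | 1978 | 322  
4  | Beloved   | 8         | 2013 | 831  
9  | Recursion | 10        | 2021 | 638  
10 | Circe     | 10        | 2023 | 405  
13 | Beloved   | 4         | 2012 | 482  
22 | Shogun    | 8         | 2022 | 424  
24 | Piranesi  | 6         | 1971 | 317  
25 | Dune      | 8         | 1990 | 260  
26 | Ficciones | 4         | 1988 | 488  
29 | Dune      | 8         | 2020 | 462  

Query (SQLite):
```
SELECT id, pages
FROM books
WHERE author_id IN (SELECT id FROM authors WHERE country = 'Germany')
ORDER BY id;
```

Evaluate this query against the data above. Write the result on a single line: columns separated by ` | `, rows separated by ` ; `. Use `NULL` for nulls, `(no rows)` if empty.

3 | 322 ; 13 | 482 ; 24 | 317 ; 26 | 488

Inner query: authors.id where country = 'Germany'.
Outer: keep books rows whose author_id is in that set.
Inner query → {4, 6}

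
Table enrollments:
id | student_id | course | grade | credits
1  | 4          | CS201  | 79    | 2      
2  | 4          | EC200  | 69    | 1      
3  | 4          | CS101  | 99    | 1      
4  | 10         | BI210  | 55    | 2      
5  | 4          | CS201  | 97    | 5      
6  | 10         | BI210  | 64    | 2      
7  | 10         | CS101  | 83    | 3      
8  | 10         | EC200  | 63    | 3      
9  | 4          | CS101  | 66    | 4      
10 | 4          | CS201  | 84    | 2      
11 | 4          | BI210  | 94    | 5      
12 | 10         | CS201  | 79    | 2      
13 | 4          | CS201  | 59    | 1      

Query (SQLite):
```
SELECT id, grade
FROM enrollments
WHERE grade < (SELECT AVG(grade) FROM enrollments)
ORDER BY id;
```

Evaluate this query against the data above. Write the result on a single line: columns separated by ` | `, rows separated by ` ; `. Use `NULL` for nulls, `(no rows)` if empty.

2 | 69 ; 4 | 55 ; 6 | 64 ; 8 | 63 ; 9 | 66 ; 13 | 59

Scalar subquery: AVG(grade) over all enrollments rows = 76.230769 (≈; comparison uses full precision).
Keep rows where grade < that value.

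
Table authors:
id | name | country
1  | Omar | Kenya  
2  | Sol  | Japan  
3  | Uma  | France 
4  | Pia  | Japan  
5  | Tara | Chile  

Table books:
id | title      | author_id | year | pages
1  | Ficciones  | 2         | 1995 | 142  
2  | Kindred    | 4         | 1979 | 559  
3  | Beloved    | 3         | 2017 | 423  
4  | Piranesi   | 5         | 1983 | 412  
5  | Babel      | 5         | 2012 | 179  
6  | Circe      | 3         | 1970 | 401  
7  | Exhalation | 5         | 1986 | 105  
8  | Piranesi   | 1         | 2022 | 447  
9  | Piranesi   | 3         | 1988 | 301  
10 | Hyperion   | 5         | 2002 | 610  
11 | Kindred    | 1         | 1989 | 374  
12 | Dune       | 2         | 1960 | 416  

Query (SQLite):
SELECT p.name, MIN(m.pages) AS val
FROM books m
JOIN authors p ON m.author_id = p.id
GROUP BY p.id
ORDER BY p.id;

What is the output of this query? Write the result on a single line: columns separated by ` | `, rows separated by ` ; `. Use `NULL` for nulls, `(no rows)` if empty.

Omar | 374 ; Sol | 142 ; Uma | 301 ; Pia | 559 ; Tara | 105

Join each books row to its authors via author_id.
Group joined rows by authors.id; compute MIN(m.pages) per group.
  1: ids {8, 11} → MIN(m.pages)=374
  2: ids {1, 12} → MIN(m.pages)=142
  3: ids {3, 6, 9} → MIN(m.pages)=301
  4: ids {2} → MIN(m.pages)=559
  5: ids {4, 5, 7, 10} → MIN(m.pages)=105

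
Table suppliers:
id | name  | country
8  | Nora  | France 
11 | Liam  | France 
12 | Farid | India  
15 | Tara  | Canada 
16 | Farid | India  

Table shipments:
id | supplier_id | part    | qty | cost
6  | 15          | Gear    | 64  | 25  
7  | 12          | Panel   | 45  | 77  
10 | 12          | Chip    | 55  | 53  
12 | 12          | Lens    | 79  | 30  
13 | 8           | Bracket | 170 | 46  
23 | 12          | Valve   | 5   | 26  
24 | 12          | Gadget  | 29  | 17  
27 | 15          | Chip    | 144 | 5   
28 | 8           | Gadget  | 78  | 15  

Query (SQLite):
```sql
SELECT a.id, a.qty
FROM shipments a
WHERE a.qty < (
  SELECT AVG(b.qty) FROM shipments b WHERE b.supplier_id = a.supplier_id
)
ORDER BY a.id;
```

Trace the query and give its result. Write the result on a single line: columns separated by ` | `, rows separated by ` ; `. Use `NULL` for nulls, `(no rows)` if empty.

6 | 64 ; 23 | 5 ; 24 | 29 ; 28 | 78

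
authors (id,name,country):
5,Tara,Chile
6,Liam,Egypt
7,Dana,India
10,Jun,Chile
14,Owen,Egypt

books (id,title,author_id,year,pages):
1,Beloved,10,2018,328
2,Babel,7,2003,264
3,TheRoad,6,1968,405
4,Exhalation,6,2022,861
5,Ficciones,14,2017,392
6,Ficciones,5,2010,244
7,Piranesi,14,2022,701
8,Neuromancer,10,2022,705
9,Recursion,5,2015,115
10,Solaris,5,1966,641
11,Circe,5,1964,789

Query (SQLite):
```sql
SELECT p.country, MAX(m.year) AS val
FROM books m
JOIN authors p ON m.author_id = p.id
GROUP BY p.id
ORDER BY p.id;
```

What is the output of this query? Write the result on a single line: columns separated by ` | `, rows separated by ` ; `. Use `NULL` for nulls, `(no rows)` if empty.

Chile | 2015 ; Egypt | 2022 ; India | 2003 ; Chile | 2022 ; Egypt | 2022

Join each books row to its authors via author_id.
Group joined rows by authors.id; compute MAX(m.year) per group.
  5: ids {6, 9, 10, 11} → MAX(m.year)=2015
  6: ids {3, 4} → MAX(m.year)=2022
  7: ids {2} → MAX(m.year)=2003
  10: ids {1, 8} → MAX(m.year)=2022
  14: ids {5, 7} → MAX(m.year)=2022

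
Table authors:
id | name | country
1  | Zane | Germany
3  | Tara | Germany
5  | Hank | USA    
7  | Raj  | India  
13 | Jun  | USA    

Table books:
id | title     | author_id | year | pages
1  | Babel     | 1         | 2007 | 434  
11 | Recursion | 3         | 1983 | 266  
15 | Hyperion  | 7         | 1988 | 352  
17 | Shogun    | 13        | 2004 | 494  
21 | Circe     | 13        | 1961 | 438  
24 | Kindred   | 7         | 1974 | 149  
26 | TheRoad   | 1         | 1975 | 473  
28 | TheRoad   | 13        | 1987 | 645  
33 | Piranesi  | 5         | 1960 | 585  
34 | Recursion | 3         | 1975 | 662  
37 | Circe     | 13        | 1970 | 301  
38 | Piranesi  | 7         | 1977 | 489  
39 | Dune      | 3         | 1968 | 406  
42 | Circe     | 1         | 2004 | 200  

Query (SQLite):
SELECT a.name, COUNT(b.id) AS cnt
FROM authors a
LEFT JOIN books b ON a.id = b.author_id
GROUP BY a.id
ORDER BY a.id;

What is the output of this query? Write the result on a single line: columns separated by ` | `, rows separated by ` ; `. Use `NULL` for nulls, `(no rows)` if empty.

Zane | 3 ; Tara | 3 ; Hank | 1 ; Raj | 3 ; Jun | 4

LEFT JOIN keeps every authors row; unmatched ones get NULL for books columns.
Group by authors.id and compute COUNT(b.id). COUNT(col) of an all-NULL group is 0.
  1: ids {1, 26, 42} → COUNT(b.id)=3
  3: ids {11, 34, 39} → COUNT(b.id)=3
  5: ids {33} → COUNT(b.id)=1
  7: ids {15, 24, 38} → COUNT(b.id)=3
  13: ids {17, 21, 28, 37} → COUNT(b.id)=4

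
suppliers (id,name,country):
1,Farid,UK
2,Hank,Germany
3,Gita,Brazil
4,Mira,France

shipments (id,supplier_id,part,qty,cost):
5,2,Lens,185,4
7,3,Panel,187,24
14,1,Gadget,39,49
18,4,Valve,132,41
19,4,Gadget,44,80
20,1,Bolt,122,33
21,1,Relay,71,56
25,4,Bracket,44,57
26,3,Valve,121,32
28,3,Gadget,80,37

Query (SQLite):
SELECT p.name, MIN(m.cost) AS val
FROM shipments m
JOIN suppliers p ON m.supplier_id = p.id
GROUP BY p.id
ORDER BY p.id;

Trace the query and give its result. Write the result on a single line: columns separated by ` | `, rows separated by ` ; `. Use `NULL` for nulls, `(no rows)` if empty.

Join each shipments row to its suppliers via supplier_id.
Group joined rows by suppliers.id; compute MIN(m.cost) per group.
  1: ids {14, 20, 21} → MIN(m.cost)=33
  2: ids {5} → MIN(m.cost)=4
  3: ids {7, 26, 28} → MIN(m.cost)=24
  4: ids {18, 19, 25} → MIN(m.cost)=41

Farid | 33 ; Hank | 4 ; Gita | 24 ; Mira | 41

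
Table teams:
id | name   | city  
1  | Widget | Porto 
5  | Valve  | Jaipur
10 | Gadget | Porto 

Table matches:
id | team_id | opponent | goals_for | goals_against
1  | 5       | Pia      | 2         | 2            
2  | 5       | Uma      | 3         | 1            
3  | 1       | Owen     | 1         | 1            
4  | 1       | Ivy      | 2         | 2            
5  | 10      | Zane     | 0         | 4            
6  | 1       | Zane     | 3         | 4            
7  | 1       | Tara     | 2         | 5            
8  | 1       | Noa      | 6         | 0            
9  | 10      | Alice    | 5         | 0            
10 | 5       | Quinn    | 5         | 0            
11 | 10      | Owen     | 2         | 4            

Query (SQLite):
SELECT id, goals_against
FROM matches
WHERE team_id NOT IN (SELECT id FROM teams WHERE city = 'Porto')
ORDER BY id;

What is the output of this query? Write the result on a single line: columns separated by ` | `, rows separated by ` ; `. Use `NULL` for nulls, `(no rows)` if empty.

Inner query: teams.id where city = 'Porto'.
Outer: keep matches rows whose team_id is not in that set.
Inner query → {1, 10}

1 | 2 ; 2 | 1 ; 10 | 0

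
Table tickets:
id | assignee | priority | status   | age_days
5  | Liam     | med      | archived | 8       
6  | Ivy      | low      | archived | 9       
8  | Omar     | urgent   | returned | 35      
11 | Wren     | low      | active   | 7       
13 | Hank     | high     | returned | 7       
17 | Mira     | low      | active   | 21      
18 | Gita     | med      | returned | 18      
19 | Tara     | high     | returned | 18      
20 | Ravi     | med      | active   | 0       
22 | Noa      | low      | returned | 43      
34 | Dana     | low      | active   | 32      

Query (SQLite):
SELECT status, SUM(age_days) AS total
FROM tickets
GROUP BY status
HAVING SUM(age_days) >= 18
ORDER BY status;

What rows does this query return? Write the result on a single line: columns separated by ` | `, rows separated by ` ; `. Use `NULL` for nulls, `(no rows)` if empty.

Partition tickets by status; compute SUM(age_days) within each group.
HAVING: keep groups where SUM(age_days) >= 18.
  active: ids {11, 17, 20, 34} → SUM(age_days)=60
  archived: ids {5, 6} → SUM(age_days)=17
  returned: ids {8, 13, 18, 19, 22} → SUM(age_days)=121

active | 60 ; returned | 121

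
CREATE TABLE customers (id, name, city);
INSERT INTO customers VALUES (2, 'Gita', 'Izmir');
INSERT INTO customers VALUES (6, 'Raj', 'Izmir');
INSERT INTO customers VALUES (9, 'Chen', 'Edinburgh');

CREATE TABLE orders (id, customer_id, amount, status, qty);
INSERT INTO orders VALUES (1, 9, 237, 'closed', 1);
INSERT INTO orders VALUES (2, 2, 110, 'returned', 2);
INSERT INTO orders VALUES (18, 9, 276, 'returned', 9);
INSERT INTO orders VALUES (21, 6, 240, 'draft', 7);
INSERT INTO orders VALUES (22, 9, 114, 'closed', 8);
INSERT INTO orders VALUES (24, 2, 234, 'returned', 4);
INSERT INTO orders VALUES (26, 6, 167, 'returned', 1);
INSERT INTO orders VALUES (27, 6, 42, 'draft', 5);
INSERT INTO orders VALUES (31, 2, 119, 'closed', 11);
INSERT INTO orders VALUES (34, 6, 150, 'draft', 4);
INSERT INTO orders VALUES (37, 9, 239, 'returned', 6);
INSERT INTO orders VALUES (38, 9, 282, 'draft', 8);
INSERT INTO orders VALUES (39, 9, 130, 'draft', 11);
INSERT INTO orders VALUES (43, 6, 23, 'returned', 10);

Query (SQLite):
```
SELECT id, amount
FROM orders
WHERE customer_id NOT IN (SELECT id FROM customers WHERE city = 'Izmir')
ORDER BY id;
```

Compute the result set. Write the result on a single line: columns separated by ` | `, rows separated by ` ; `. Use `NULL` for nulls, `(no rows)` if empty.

1 | 237 ; 18 | 276 ; 22 | 114 ; 37 | 239 ; 38 | 282 ; 39 | 130

Inner query: customers.id where city = 'Izmir'.
Outer: keep orders rows whose customer_id is not in that set.
Inner query → {2, 6}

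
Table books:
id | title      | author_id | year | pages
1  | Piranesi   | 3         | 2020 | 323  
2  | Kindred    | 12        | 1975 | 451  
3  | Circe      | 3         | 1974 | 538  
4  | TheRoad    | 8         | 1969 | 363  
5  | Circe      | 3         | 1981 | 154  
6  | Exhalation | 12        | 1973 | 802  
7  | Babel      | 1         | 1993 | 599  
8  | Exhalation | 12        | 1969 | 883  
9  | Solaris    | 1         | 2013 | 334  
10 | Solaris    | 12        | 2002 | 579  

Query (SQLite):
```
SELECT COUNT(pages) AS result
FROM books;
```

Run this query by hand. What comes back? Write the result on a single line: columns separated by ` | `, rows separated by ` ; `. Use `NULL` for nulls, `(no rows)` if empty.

10

All pages values: [323, 451, 538, 363, 154, 802, 599, 883, 334, 579].
COUNT(pages) counts non-NULL values → 10.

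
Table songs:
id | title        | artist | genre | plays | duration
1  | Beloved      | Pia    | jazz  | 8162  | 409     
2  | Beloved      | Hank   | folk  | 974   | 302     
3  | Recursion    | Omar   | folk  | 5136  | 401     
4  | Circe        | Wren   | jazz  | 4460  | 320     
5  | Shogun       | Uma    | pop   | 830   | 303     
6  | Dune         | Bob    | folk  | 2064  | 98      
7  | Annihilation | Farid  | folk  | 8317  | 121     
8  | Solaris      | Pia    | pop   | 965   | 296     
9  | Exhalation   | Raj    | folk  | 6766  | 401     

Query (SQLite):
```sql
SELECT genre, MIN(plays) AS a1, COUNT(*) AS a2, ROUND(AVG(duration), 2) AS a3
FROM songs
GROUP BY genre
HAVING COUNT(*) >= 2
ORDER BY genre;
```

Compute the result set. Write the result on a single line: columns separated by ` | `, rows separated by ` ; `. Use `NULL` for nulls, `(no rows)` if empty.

folk | 974 | 5 | 264.6 ; jazz | 4460 | 2 | 364.5 ; pop | 830 | 2 | 299.5

Group songs by genre.
Per group compute: MIN(plays), COUNT(*), ROUND(AVG(duration), 2).
HAVING: drop groups with fewer than 2 rows.
  folk: ids {2, 3, 6, 7, 9} → MIN(plays)=974, COUNT(*)=5, ROUND(AVG(duration), 2)=264.6
  jazz: ids {1, 4} → MIN(plays)=4460, COUNT(*)=2, ROUND(AVG(duration), 2)=364.5
  pop: ids {5, 8} → MIN(plays)=830, COUNT(*)=2, ROUND(AVG(duration), 2)=299.5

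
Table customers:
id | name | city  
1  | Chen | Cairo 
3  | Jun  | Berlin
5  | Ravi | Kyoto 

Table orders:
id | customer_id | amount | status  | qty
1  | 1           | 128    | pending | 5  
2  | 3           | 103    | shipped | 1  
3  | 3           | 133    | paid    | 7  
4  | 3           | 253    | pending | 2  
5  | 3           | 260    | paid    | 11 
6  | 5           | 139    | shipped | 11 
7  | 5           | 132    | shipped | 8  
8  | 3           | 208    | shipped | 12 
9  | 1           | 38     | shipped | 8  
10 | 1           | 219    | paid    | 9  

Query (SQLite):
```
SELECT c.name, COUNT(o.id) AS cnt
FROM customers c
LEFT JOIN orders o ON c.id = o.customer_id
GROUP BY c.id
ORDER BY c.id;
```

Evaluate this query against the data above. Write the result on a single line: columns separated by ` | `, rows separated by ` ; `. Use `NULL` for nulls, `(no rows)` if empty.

LEFT JOIN keeps every customers row; unmatched ones get NULL for orders columns.
Group by customers.id and compute COUNT(o.id). COUNT(col) of an all-NULL group is 0.
  1: ids {1, 9, 10} → COUNT(o.id)=3
  3: ids {2, 3, 4, 5, 8} → COUNT(o.id)=5
  5: ids {6, 7} → COUNT(o.id)=2

Chen | 3 ; Jun | 5 ; Ravi | 2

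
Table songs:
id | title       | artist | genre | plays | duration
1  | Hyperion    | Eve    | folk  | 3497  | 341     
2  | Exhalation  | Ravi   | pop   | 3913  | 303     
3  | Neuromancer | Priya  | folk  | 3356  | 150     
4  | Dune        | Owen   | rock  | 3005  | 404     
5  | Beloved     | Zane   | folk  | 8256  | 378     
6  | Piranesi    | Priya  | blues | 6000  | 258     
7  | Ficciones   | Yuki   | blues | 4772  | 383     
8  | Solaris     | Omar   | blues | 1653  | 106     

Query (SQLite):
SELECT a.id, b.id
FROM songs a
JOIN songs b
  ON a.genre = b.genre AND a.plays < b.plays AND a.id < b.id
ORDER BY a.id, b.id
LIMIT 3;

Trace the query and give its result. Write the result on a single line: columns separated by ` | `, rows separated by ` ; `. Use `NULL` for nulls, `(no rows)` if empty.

Pairs (a,b) with same genre, a.plays < b.plays, a.id < b.id.
genre groups: blues:{6,7,8} folk:{1,3,5} pop:{2} rock:{4}
Ordered by (a.id, b.id); first 3.

1 | 5 ; 3 | 5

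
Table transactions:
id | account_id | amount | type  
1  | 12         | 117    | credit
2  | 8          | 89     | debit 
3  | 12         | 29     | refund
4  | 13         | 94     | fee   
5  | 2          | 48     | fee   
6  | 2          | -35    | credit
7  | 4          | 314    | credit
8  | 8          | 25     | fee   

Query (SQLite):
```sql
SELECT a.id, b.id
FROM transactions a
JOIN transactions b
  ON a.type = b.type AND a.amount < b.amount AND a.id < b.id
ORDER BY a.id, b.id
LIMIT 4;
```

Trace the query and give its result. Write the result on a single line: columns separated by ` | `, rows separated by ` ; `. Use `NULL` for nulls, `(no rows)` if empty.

Pairs (a,b) with same type, a.amount < b.amount, a.id < b.id.
type groups: credit:{1,6,7} debit:{2} fee:{4,5,8} refund:{3}
Ordered by (a.id, b.id); first 4.

1 | 7 ; 6 | 7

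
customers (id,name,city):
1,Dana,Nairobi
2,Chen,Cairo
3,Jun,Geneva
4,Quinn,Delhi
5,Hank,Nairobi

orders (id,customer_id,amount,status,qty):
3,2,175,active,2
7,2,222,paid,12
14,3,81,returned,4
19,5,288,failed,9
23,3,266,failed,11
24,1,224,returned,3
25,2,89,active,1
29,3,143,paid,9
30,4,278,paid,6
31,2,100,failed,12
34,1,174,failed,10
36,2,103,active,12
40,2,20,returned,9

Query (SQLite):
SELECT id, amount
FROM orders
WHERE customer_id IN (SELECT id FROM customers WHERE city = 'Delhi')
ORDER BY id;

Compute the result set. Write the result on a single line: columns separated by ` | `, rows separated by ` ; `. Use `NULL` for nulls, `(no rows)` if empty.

30 | 278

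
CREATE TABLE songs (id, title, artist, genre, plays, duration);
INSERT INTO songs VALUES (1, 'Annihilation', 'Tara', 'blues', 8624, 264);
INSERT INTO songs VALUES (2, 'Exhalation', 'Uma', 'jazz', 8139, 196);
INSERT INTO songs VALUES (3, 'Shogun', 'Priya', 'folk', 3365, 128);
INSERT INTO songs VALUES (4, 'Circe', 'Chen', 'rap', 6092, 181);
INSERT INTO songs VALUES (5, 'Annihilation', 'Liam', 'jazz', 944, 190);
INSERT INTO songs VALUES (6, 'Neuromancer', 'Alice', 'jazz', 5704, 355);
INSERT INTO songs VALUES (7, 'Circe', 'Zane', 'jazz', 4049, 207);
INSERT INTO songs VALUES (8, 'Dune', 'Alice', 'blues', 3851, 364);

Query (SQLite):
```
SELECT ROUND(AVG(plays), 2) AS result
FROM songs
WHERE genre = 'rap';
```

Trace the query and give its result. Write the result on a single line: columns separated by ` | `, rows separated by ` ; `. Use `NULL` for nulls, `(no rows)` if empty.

6092

Rows where genre='rap' → plays values: [6092].
AVG = 6092 / 1 (rounded to 2 dp).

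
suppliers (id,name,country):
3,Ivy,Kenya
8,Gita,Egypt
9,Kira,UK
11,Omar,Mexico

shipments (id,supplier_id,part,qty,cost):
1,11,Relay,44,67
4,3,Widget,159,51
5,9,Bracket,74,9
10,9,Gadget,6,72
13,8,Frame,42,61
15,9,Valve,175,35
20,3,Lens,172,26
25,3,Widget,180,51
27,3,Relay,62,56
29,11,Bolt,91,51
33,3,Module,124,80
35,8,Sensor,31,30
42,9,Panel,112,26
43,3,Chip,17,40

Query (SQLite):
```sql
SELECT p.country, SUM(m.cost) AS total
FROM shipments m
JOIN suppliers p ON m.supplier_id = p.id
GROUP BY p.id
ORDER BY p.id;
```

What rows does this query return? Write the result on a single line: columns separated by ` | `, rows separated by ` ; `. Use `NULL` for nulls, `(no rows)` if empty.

Join each shipments row to its suppliers via supplier_id.
Group joined rows by suppliers.id; compute SUM(m.cost) per group.
  3: ids {4, 20, 25, 27, 33, 43} → SUM(m.cost)=304
  8: ids {13, 35} → SUM(m.cost)=91
  9: ids {5, 10, 15, 42} → SUM(m.cost)=142
  11: ids {1, 29} → SUM(m.cost)=118

Kenya | 304 ; Egypt | 91 ; UK | 142 ; Mexico | 118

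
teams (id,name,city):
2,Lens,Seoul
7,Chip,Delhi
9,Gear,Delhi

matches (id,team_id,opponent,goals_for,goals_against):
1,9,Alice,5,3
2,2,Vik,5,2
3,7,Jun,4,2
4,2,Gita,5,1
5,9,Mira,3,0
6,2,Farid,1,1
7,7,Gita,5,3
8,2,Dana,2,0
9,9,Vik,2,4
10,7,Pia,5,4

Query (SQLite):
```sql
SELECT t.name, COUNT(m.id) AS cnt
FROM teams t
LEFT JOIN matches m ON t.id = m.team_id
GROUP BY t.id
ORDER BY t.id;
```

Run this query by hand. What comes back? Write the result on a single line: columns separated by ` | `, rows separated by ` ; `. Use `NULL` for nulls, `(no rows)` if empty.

Lens | 4 ; Chip | 3 ; Gear | 3

LEFT JOIN keeps every teams row; unmatched ones get NULL for matches columns.
Group by teams.id and compute COUNT(m.id). COUNT(col) of an all-NULL group is 0.
  2: ids {2, 4, 6, 8} → COUNT(m.id)=4
  7: ids {3, 7, 10} → COUNT(m.id)=3
  9: ids {1, 5, 9} → COUNT(m.id)=3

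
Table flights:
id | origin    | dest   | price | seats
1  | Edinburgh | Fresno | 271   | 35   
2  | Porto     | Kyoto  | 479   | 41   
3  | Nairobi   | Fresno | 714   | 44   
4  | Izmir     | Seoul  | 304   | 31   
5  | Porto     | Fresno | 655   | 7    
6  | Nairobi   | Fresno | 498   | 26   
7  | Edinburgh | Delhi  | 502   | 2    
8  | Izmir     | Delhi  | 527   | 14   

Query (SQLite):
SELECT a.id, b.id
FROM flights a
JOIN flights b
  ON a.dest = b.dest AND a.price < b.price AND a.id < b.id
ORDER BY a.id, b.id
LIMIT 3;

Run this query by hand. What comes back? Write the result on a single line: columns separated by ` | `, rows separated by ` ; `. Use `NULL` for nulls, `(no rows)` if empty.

1 | 3 ; 1 | 5 ; 1 | 6

Pairs (a,b) with same dest, a.price < b.price, a.id < b.id.
dest groups: Delhi:{7,8} Fresno:{1,3,5,6} Kyoto:{2} Seoul:{4}
Ordered by (a.id, b.id); first 3.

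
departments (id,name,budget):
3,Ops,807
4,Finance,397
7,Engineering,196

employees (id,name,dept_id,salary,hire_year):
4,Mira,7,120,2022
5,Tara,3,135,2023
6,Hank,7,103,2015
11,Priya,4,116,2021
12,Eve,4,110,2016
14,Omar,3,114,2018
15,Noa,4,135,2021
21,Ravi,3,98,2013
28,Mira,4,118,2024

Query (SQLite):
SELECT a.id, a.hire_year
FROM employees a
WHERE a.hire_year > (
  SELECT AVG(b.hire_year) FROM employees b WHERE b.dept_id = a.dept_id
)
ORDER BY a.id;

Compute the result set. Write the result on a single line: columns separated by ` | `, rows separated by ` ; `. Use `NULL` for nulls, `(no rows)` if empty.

For each employees row a, compute AVG(hire_year) over rows sharing a.dept_id.
Keep row a if a.hire_year > that per-group AVG.
  dept_id=3: AVG(hire_year) = 2018.0
  dept_id=4: AVG(hire_year) = 2020.5
  dept_id=7: AVG(hire_year) = 2018.5

4 | 2022 ; 5 | 2023 ; 11 | 2021 ; 15 | 2021 ; 28 | 2024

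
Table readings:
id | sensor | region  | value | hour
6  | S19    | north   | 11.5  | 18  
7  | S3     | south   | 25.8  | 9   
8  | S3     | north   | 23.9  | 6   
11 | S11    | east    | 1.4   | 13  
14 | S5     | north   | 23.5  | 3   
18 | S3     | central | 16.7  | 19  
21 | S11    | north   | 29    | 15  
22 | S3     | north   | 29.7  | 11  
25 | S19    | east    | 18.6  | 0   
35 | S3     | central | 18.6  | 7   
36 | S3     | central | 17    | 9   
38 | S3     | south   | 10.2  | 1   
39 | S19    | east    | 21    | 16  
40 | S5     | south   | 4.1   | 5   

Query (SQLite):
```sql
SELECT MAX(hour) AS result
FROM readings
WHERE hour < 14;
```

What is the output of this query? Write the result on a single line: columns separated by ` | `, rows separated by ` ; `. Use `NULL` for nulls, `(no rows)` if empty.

13

Rows where hour < 14 → hour values: [9, 6, 13, 3, 11, 0, 7, 9, 1, 5].
MAX of non-NULL values = 13.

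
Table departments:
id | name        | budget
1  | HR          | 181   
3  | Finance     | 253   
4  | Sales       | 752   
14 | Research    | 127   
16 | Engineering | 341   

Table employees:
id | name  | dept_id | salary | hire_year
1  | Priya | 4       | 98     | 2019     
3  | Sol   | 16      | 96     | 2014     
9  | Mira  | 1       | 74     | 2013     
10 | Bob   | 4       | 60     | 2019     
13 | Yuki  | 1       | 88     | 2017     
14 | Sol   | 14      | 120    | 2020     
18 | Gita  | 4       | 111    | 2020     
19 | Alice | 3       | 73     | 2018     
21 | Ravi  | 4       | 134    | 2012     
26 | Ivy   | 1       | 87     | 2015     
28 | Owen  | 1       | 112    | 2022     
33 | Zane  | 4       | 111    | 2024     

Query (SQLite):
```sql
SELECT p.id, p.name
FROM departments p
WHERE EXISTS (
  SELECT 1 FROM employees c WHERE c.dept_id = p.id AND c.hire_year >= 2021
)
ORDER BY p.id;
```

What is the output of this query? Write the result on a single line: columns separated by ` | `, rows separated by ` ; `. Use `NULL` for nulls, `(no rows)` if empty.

For each departments row, check whether any employees with matching dept_id has hire_year >= 2021.
Keep rows where that is true.

1 | HR ; 4 | Sales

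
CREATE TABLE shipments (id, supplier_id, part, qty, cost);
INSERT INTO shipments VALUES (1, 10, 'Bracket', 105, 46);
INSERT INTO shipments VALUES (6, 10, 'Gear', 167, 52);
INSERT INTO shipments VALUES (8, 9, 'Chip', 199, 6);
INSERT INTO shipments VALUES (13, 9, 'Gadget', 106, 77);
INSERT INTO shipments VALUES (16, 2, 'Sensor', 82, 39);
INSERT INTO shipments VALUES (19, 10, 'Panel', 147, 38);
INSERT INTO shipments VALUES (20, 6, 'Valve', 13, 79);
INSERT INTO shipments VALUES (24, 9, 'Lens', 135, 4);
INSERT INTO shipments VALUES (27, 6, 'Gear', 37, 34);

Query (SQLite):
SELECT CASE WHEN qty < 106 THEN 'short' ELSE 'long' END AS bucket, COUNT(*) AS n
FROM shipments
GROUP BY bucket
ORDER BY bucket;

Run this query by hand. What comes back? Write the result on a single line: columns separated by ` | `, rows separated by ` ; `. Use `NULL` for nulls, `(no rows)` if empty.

Bucket rows by qty < 106 → 'short' else 'long'; count each bucket.

long | 5 ; short | 4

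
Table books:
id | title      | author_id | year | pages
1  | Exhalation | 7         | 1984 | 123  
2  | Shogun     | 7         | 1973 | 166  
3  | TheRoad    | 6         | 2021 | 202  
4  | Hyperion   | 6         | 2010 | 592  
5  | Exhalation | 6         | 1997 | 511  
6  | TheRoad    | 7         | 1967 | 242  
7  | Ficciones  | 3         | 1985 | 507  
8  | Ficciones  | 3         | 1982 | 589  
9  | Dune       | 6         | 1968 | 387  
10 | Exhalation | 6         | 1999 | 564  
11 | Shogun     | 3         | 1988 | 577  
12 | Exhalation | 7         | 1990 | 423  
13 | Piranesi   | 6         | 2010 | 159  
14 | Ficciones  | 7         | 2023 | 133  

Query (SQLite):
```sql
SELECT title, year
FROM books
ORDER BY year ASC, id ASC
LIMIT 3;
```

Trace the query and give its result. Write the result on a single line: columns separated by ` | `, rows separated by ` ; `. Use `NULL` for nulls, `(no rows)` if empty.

TheRoad | 1967 ; Dune | 1968 ; Shogun | 1973

Sort by year asc, tiebreak id asc: (1967, id=6), (1968, id=9), (1973, id=2), (1982, id=8), (1984, id=1), (1985, id=7) …. Take first 3.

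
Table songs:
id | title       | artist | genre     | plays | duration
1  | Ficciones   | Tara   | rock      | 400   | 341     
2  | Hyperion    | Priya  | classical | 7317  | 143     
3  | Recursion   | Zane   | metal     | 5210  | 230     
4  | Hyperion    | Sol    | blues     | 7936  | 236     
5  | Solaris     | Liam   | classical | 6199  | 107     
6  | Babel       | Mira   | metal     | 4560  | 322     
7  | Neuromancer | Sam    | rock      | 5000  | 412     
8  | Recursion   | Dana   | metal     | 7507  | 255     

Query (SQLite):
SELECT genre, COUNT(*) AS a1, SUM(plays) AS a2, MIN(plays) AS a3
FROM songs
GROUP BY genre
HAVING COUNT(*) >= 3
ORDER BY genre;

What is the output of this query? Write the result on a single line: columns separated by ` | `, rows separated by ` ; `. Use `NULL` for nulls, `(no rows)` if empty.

metal | 3 | 17277 | 4560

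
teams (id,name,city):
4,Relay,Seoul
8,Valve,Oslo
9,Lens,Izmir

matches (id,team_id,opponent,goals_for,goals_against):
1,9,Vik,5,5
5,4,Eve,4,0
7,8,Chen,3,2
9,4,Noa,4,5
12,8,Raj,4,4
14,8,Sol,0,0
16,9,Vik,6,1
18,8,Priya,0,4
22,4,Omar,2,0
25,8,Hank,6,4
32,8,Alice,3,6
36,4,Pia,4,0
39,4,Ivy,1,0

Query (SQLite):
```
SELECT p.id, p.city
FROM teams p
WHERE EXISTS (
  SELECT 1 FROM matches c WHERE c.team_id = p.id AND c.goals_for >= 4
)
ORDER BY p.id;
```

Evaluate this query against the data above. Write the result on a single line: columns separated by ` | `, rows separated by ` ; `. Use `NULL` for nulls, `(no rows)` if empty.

4 | Seoul ; 8 | Oslo ; 9 | Izmir

For each teams row, check whether any matches with matching team_id has goals_for >= 4.
Keep rows where that is true.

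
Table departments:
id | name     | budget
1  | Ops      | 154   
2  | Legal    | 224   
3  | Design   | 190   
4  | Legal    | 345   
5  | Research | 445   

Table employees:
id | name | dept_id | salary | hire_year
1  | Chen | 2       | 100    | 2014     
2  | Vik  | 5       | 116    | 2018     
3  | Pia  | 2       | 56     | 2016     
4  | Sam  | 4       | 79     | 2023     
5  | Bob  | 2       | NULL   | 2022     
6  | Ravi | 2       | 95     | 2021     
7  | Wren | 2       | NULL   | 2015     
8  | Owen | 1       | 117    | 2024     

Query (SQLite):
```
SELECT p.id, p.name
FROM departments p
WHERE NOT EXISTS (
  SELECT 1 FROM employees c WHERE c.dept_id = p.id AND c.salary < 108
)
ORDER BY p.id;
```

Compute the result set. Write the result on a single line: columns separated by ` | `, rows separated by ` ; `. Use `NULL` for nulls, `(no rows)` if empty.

1 | Ops ; 3 | Design ; 5 | Research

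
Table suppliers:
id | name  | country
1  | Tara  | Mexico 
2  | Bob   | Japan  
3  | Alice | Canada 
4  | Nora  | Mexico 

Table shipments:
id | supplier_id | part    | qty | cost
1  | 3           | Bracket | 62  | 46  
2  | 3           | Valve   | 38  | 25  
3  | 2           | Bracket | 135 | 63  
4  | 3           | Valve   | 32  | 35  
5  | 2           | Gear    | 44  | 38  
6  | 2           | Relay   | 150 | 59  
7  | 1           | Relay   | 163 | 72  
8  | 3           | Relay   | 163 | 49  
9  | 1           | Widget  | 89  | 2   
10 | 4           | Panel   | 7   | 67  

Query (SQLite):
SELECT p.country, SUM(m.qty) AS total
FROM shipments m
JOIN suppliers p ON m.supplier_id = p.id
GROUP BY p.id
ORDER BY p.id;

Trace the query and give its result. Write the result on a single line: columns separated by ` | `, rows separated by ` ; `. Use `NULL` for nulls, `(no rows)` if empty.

Mexico | 252 ; Japan | 329 ; Canada | 295 ; Mexico | 7

Join each shipments row to its suppliers via supplier_id.
Group joined rows by suppliers.id; compute SUM(m.qty) per group.
  1: ids {7, 9} → SUM(m.qty)=252
  2: ids {3, 5, 6} → SUM(m.qty)=329
  3: ids {1, 2, 4, 8} → SUM(m.qty)=295
  4: ids {10} → SUM(m.qty)=7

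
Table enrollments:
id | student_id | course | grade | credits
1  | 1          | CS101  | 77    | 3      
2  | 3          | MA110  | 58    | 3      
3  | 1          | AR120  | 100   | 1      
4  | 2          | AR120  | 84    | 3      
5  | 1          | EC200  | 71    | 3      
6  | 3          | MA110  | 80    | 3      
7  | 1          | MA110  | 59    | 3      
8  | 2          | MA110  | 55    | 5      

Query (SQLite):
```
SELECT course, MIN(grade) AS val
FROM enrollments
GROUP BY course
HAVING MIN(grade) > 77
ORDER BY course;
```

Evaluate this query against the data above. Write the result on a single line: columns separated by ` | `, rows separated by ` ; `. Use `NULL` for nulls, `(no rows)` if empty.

AR120 | 84

Partition enrollments by course; compute MIN(grade) within each group.
HAVING: keep groups where MIN(grade) > 77.
  AR120: ids {3, 4} → MIN(grade)=84
  CS101: ids {1} → MIN(grade)=77
  EC200: ids {5} → MIN(grade)=71
  MA110: ids {2, 6, 7, 8} → MIN(grade)=55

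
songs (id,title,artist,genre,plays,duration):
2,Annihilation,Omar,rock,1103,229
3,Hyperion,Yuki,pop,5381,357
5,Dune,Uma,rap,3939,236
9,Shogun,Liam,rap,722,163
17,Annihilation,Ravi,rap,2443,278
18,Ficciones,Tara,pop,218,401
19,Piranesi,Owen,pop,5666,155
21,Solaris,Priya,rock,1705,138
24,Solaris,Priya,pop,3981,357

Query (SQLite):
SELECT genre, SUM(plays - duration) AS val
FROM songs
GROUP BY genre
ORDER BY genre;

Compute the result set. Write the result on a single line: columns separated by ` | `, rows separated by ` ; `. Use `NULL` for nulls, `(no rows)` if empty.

For each row compute plays - duration.
Group by genre; take SUM of the expression per group.
  pop: ids {3, 18, 19, 24} → SUM(plays - duration)=13976
  rap: ids {5, 9, 17} → SUM(plays - duration)=6427
  rock: ids {2, 21} → SUM(plays - duration)=2441

pop | 13976 ; rap | 6427 ; rock | 2441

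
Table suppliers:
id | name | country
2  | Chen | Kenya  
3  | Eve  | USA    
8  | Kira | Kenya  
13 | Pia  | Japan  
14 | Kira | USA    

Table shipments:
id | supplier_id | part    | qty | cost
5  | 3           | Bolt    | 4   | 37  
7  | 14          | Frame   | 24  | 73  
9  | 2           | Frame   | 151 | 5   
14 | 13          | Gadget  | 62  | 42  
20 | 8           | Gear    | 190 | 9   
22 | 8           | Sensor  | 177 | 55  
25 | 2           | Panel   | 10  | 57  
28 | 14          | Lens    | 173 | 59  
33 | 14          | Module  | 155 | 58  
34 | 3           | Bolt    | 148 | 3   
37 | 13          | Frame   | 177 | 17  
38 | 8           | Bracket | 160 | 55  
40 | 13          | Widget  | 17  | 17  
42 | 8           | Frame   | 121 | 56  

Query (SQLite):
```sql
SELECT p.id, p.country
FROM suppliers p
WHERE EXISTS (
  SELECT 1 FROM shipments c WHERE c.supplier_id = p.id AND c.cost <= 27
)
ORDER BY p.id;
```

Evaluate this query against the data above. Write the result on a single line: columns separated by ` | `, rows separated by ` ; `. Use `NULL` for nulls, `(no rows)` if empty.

2 | Kenya ; 3 | USA ; 8 | Kenya ; 13 | Japan

For each suppliers row, check whether any shipments with matching supplier_id has cost <= 27.
Keep rows where that is true.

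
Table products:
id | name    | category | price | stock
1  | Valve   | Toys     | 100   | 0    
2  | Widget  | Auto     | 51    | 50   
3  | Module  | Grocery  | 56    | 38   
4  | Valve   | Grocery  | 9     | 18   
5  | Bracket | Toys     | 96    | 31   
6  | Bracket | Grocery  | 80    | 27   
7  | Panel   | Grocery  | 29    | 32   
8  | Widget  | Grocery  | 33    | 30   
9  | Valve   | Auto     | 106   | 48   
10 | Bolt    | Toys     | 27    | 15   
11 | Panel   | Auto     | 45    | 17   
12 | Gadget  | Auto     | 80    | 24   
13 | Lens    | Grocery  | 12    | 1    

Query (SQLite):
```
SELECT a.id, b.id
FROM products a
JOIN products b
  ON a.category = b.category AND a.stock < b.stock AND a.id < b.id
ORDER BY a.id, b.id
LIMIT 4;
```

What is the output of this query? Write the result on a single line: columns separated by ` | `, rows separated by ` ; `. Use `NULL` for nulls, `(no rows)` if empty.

1 | 5 ; 1 | 10 ; 4 | 6 ; 4 | 7

Pairs (a,b) with same category, a.stock < b.stock, a.id < b.id.
category groups: Auto:{2,9,11,12} Grocery:{3,4,6,7,8,13} Toys:{1,5,10}
Ordered by (a.id, b.id); first 4.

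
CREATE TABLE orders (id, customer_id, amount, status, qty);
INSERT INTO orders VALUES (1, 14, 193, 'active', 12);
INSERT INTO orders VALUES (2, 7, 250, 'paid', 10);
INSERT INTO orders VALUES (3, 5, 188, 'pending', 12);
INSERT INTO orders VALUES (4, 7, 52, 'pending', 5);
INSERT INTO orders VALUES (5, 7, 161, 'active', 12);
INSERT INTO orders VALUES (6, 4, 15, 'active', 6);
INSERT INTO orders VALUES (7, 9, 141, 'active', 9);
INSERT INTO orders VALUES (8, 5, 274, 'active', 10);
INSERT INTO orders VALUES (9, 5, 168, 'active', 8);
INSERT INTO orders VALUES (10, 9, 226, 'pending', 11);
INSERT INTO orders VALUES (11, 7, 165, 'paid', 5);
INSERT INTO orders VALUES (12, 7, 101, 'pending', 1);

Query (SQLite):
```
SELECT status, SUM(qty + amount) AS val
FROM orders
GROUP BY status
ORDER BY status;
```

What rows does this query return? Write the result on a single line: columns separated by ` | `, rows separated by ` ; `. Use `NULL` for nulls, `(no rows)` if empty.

For each row compute qty + amount.
Group by status; take SUM of the expression per group.
  active: ids {1, 5, 6, 7, 8, 9} → SUM(qty + amount)=1009
  paid: ids {2, 11} → SUM(qty + amount)=430
  pending: ids {3, 4, 10, 12} → SUM(qty + amount)=596

active | 1009 ; paid | 430 ; pending | 596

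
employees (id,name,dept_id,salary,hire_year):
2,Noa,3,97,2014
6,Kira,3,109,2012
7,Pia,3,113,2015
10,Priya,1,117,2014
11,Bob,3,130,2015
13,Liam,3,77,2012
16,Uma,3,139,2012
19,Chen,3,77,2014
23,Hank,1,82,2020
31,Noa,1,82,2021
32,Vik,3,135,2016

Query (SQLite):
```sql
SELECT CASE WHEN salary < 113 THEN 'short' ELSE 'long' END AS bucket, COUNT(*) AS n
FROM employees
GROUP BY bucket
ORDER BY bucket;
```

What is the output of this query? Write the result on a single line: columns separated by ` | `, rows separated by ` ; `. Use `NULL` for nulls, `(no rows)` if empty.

Bucket rows by salary < 113 → 'short' else 'long'; count each bucket.

long | 5 ; short | 6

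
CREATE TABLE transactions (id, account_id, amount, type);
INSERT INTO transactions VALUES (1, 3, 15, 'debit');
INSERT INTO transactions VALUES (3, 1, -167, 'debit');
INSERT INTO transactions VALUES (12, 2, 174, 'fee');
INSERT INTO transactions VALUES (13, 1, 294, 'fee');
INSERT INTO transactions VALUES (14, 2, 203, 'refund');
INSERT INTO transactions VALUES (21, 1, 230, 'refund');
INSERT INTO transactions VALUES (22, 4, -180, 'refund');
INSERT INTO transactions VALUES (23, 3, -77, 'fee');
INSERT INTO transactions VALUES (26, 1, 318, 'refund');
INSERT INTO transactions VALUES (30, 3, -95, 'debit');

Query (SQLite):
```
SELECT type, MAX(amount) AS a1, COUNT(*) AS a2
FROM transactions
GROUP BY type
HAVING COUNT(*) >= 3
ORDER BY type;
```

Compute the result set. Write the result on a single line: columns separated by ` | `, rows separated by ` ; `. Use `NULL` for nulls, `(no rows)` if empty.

debit | 15 | 3 ; fee | 294 | 3 ; refund | 318 | 4

Group transactions by type.
Per group compute: MAX(amount), COUNT(*).
HAVING: drop groups with fewer than 3 rows.
  debit: ids {1, 3, 30} → MAX(amount)=15, COUNT(*)=3
  fee: ids {12, 13, 23} → MAX(amount)=294, COUNT(*)=3
  refund: ids {14, 21, 22, 26} → MAX(amount)=318, COUNT(*)=4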